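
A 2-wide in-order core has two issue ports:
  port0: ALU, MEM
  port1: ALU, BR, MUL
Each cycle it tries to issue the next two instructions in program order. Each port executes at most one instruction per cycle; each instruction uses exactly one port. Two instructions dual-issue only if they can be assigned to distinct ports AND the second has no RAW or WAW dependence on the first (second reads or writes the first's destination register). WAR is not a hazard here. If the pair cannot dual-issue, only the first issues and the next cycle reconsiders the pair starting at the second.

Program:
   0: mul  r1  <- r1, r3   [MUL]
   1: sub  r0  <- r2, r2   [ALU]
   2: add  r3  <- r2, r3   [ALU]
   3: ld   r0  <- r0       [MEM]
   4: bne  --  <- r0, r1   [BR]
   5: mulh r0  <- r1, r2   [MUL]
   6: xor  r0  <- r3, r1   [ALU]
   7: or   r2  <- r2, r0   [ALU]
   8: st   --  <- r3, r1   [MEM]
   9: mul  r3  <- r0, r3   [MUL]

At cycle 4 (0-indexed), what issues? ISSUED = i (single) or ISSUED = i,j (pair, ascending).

ISSUED = 6

c0: i0+i1 mul.MUL+sub.ALU  pair
c1: i2+i3 add.ALU+ld.MEM  pair
c2: i4 bne.BR  no-port BR/MUL
c3: i5 mulh.MUL  WAW r0
c4: i6 xor.ALU  RAW r0
c5: i7+i8 or.ALU+st.MEM  pair
c6: i9 mul.MUL  tail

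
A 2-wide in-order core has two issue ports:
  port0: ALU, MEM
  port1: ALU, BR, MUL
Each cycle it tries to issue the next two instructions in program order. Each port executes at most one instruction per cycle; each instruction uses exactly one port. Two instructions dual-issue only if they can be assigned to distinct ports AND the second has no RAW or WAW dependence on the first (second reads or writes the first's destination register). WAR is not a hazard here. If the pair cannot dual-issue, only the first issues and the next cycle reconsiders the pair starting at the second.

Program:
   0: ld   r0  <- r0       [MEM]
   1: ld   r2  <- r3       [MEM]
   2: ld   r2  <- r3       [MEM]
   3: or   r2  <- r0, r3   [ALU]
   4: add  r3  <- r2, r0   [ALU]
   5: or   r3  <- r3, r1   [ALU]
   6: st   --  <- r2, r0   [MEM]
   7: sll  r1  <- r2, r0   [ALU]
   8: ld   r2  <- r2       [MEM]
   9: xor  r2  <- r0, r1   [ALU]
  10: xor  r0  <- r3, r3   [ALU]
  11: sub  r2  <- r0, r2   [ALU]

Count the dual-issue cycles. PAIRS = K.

t=0 i0:ld ; no-port MEM/MEM
t=1 i1:ld ; no-port MEM/MEM
t=2 i2:ld ; WAW r2
t=3 i3:or ; RAW r2
t=4 i4:add ; RAW+WAW r3
t=5 i5+i6:or+st ; pair
t=6 i7+i8:sll+ld ; pair
t=7 i9+i10:xor+xor ; pair
t=8 i11:sub ; tail

PAIRS = 3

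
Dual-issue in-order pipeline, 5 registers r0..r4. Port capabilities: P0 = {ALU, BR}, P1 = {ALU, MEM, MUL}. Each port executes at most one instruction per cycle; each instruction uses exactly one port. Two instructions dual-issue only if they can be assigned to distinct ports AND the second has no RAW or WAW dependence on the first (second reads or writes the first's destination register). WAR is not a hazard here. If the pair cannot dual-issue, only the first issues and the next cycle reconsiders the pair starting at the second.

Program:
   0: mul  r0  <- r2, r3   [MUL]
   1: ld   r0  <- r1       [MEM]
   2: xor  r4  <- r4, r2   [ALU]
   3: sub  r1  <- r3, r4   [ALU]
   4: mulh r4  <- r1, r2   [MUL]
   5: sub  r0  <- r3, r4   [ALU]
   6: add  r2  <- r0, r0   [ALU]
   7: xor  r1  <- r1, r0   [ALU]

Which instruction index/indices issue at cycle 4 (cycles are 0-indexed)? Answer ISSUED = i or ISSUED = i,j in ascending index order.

ISSUED = 5

  cy0 -> i0 (mul.MUL) no-port MUL/MEM
  cy1 -> i1,i2 (ld.MEM xor.ALU) 2-wide
  cy2 -> i3 (sub.ALU) RAW r1
  cy3 -> i4 (mulh.MUL) RAW r4
  cy4 -> i5 (sub.ALU) RAW r0
  cy5 -> i6,i7 (add.ALU xor.ALU) 2-wide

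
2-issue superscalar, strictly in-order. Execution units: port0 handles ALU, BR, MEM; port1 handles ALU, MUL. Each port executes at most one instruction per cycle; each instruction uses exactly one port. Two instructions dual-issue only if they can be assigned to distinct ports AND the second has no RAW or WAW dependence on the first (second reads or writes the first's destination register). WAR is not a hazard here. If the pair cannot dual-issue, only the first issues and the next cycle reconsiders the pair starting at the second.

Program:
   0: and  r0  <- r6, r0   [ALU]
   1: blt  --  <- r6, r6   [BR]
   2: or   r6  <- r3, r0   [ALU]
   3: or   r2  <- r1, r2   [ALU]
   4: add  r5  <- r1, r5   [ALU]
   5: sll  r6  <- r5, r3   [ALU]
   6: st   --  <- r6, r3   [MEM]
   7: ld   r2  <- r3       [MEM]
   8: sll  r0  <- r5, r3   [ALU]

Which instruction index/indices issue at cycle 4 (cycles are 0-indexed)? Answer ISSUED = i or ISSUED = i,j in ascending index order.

  cy0 -> i0/i1 (and.ALU/blt.BR) pair
  cy1 -> i2/i3 (or.ALU/or.ALU) pair
  cy2 -> i4 (add.ALU) RAW r5
  cy3 -> i5 (sll.ALU) RAW r6
  cy4 -> i6 (st.MEM) no-port MEM/MEM
  cy5 -> i7/i8 (ld.MEM/sll.ALU) pair

ISSUED = 6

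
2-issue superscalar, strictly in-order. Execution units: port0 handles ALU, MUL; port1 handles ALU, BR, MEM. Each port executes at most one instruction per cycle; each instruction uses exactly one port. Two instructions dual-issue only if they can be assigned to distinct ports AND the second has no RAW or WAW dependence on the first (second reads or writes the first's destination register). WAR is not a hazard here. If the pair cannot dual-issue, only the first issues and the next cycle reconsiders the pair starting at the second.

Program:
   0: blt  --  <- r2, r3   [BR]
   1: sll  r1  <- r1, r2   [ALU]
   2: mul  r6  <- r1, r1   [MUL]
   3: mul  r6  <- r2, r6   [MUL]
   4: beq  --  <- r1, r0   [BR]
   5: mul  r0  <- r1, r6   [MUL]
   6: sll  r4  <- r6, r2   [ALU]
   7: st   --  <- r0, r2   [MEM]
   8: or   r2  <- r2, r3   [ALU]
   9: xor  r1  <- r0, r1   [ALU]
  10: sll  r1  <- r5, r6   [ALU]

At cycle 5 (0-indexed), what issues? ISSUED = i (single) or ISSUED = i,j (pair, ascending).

ISSUED = 9

  cy0 -> i0+i1 (blt.BR+sll.ALU) pair
  cy1 -> i2 (mul.MUL) no-port MUL/MUL
  cy2 -> i3+i4 (mul.MUL+beq.BR) pair
  cy3 -> i5+i6 (mul.MUL+sll.ALU) pair
  cy4 -> i7+i8 (st.MEM+or.ALU) pair
  cy5 -> i9 (xor.ALU) WAW r1
  cy6 -> i10 (sll.ALU) tail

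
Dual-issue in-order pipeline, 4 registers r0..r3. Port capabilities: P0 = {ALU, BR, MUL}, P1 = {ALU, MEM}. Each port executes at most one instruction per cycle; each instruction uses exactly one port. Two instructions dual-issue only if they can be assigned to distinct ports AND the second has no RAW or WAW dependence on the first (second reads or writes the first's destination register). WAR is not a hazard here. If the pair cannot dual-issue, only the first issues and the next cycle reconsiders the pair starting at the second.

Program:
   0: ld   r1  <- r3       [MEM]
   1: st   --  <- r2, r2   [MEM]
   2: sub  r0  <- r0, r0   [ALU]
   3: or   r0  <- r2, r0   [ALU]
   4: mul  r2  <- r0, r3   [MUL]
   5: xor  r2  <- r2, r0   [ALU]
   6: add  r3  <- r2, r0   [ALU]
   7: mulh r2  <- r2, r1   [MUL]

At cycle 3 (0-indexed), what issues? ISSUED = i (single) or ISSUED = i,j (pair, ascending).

t=0 i0:ld ; no-port MEM/MEM
t=1 i1&i2:st/sub ; 2-wide
t=2 i3:or ; RAW r0
t=3 i4:mul ; RAW+WAW r2
t=4 i5:xor ; RAW r2
t=5 i6&i7:add/mulh ; 2-wide

ISSUED = 4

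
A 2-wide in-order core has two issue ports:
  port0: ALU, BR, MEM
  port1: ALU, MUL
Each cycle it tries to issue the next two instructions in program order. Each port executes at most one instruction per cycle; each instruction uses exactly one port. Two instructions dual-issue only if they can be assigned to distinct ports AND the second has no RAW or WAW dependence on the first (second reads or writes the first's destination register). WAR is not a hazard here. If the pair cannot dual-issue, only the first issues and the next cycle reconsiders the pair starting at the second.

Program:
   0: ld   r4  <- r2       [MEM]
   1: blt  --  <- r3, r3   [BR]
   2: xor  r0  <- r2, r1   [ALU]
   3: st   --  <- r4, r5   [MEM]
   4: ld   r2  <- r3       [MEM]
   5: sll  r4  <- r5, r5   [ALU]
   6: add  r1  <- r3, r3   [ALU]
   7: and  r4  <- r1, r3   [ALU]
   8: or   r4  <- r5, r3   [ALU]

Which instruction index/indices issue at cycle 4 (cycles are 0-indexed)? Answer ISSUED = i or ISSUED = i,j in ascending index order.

c0: i0 ld.MEM  no-port MEM/BR
c1: i1/i2 blt.BR+xor.ALU  dual
c2: i3 st.MEM  no-port MEM/MEM
c3: i4/i5 ld.MEM+sll.ALU  dual
c4: i6 add.ALU  RAW r1
c5: i7 and.ALU  WAW r4
c6: i8 or.ALU  tail

ISSUED = 6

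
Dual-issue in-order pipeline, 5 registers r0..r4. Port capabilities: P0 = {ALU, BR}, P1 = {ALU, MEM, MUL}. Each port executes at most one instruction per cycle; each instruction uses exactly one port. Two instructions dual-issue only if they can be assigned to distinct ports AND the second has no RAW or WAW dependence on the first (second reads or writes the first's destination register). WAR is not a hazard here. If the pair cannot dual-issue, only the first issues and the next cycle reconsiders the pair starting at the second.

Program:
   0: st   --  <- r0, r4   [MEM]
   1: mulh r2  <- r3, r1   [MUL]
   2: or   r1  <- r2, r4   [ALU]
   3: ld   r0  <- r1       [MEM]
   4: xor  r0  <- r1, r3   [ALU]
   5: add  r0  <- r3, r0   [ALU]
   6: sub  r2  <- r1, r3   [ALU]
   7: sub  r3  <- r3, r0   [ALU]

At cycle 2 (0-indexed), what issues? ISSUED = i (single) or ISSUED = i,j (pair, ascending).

  cy0 -> i0 (st) no-port MEM/MUL
  cy1 -> i1 (mulh) RAW r2
  cy2 -> i2 (or) RAW r1
  cy3 -> i3 (ld) WAW r0
  cy4 -> i4 (xor) RAW+WAW r0
  cy5 -> i5/i6 (add+sub) 2-wide
  cy6 -> i7 (sub) tail

ISSUED = 2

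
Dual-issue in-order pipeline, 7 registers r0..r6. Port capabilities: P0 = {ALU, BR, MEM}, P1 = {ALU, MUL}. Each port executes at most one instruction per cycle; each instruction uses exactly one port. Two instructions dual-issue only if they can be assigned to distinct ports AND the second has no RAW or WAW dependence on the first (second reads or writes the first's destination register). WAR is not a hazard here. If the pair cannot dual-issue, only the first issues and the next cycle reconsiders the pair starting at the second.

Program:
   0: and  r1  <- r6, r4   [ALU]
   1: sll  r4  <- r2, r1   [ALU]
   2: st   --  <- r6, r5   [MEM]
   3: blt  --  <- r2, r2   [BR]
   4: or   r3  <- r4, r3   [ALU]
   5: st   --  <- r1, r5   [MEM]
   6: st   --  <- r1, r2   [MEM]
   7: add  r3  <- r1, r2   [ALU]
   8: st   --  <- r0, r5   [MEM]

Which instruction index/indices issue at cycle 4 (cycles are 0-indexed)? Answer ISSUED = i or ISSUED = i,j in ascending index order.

0. and.ALU @i0  | RAW r1
1. sll.ALU;st.MEM @i1/i2  | pair
2. blt.BR;or.ALU @i3/i4  | pair
3. st.MEM @i5  | no-port MEM/MEM
4. st.MEM;add.ALU @i6/i7  | pair
5. st.MEM @i8  | tail

ISSUED = 6,7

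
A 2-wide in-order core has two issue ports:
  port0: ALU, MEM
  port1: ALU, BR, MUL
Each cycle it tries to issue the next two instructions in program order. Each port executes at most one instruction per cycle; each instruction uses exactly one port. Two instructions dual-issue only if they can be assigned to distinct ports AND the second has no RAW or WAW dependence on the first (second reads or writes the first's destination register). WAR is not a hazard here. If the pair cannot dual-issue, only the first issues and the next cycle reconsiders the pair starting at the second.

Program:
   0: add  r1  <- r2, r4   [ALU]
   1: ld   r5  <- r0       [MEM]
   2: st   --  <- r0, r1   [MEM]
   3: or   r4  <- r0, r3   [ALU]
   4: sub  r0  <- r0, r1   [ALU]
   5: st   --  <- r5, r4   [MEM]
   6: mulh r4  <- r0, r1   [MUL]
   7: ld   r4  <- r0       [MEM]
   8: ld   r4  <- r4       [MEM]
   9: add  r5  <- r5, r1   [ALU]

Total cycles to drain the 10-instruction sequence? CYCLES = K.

CYCLES = 6

t=0 i0+i1:add.ALU ld.MEM ; pair
t=1 i2+i3:st.MEM or.ALU ; pair
t=2 i4+i5:sub.ALU st.MEM ; pair
t=3 i6:mulh.MUL ; WAW r4
t=4 i7:ld.MEM ; no-port MEM/MEM
t=5 i8+i9:ld.MEM add.ALU ; pair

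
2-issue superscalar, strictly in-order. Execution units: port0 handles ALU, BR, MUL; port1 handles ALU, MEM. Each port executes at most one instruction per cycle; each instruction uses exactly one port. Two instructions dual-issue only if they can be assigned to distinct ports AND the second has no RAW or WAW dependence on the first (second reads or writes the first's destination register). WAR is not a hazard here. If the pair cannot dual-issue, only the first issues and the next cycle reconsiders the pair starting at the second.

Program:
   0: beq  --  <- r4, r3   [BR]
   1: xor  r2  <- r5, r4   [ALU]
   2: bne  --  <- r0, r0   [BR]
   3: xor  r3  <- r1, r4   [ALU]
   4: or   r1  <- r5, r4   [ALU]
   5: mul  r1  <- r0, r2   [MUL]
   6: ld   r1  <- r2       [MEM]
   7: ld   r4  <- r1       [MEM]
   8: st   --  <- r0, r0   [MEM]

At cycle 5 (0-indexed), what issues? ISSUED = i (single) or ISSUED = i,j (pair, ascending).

ISSUED = 7

#0 head=0: beq xor i0&i1 pair
#1 head=2: bne xor i2&i3 pair
#2 head=4: or i4 WAW r1
#3 head=5: mul i5 WAW r1
#4 head=6: ld i6 no-port MEM/MEM
#5 head=7: ld i7 no-port MEM/MEM
#6 head=8: st i8 tail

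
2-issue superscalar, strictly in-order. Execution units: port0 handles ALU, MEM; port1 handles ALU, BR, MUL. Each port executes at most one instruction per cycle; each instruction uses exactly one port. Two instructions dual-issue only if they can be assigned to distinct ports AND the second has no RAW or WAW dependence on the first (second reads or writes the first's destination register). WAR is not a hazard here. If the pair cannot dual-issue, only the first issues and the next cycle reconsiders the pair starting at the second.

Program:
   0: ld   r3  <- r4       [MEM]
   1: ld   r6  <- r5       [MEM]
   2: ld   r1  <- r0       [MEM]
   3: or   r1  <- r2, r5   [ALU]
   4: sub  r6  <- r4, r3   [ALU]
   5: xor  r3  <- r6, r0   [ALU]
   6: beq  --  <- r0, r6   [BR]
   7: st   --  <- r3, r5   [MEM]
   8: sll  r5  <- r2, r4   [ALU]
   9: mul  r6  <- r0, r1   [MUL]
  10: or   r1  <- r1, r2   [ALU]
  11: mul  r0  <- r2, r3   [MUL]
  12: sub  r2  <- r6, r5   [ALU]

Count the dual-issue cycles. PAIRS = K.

PAIRS = 5

t=0 i0:ld.MEM ; no-port MEM/MEM
t=1 i1:ld.MEM ; no-port MEM/MEM
t=2 i2:ld.MEM ; WAW r1
t=3 i3/i4:or.ALU sub.ALU ; dual
t=4 i5/i6:xor.ALU beq.BR ; dual
t=5 i7/i8:st.MEM sll.ALU ; dual
t=6 i9/i10:mul.MUL or.ALU ; dual
t=7 i11/i12:mul.MUL sub.ALU ; dual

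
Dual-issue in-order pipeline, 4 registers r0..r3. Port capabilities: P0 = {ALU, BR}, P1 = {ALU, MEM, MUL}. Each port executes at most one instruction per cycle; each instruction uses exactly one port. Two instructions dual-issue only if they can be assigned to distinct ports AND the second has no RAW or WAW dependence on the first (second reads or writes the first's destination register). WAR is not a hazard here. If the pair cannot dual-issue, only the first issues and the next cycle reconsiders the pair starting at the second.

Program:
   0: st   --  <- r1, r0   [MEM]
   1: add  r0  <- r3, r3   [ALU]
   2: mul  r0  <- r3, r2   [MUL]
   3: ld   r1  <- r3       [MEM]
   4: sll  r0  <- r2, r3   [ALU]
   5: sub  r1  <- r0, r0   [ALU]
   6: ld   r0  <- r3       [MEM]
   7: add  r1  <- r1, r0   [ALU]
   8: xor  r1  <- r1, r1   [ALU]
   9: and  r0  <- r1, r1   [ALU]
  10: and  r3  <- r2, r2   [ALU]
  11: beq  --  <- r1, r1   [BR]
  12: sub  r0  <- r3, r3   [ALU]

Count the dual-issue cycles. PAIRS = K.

0. st.MEM add.ALU @i0,i1  | 2-wide
1. mul.MUL @i2  | no-port MUL/MEM
2. ld.MEM sll.ALU @i3,i4  | 2-wide
3. sub.ALU ld.MEM @i5,i6  | 2-wide
4. add.ALU @i7  | RAW+WAW r1
5. xor.ALU @i8  | RAW r1
6. and.ALU and.ALU @i9,i10  | 2-wide
7. beq.BR sub.ALU @i11,i12  | 2-wide

PAIRS = 5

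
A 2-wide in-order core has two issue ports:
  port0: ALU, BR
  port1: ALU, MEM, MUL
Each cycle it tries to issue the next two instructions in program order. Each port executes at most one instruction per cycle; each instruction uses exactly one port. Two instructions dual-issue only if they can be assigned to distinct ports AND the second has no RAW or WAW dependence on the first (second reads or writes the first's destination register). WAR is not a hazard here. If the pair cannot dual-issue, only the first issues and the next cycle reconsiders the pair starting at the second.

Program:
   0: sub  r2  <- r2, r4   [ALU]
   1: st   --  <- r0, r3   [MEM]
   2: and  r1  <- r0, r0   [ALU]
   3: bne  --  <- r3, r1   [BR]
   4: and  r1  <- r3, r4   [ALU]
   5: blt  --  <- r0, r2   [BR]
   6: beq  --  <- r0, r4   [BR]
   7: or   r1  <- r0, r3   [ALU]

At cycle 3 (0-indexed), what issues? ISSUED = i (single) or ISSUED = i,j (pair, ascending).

ISSUED = 5

[0] i0/i1  sub/st  -- dual
[1] i2  and  -- RAW r1
[2] i3/i4  bne/and  -- dual
[3] i5  blt  -- no-port BR/BR
[4] i6/i7  beq/or  -- dual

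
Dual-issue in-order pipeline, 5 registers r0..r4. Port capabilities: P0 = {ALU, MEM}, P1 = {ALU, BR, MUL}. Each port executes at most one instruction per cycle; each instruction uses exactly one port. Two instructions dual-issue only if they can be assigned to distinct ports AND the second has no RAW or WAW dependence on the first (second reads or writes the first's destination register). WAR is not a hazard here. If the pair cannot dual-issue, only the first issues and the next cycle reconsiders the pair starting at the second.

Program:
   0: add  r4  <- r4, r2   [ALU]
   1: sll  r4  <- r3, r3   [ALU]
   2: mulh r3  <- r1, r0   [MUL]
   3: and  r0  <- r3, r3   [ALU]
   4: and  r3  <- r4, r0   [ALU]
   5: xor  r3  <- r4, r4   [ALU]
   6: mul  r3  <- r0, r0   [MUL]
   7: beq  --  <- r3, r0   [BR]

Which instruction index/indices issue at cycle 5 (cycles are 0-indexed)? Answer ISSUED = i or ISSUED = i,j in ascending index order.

ISSUED = 6

#0 head=0: add i0 WAW r4
#1 head=1: sll/mulh i1&i2 2-wide
#2 head=3: and i3 RAW r0
#3 head=4: and i4 WAW r3
#4 head=5: xor i5 WAW r3
#5 head=6: mul i6 no-port MUL/BR
#6 head=7: beq i7 tail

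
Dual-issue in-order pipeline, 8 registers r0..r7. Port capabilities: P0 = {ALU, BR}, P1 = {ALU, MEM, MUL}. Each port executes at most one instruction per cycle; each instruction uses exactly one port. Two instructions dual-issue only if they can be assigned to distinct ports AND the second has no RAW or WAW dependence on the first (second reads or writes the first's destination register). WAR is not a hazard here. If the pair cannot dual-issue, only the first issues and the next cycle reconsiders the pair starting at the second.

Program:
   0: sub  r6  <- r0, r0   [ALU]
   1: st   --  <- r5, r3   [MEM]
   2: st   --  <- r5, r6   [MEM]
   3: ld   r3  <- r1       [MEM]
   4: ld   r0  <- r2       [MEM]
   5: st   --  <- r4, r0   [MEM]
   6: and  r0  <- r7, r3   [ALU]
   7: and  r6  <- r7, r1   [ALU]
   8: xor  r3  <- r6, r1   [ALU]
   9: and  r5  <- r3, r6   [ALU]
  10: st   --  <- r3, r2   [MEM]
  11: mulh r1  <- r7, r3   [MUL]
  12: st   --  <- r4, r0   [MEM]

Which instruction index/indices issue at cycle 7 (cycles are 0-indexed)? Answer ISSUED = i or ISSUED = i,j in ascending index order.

c0: i0/i1 sub;st  dual
c1: i2 st  no-port MEM/MEM
c2: i3 ld  no-port MEM/MEM
c3: i4 ld  no-port MEM/MEM
c4: i5/i6 st;and  dual
c5: i7 and  RAW r6
c6: i8 xor  RAW r3
c7: i9/i10 and;st  dual
c8: i11 mulh  no-port MUL/MEM
c9: i12 st  tail

ISSUED = 9,10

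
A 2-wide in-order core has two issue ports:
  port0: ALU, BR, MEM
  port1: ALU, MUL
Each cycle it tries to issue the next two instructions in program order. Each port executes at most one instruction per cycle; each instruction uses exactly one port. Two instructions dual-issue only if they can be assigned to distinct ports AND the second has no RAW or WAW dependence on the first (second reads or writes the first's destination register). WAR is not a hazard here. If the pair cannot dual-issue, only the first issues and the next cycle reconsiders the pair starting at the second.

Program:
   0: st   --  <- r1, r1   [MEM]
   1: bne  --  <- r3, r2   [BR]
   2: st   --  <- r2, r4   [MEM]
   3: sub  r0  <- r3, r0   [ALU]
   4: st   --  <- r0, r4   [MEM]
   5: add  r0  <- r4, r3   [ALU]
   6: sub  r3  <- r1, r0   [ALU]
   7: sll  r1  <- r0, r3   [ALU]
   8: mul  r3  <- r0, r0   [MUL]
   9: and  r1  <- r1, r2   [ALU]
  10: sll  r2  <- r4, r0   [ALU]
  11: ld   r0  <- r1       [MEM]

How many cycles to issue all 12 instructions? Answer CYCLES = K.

0. st @i0  | no-port MEM/BR
1. bne @i1  | no-port BR/MEM
2. st/sub @i2/i3  | pair
3. st/add @i4/i5  | pair
4. sub @i6  | RAW r3
5. sll/mul @i7/i8  | pair
6. and/sll @i9/i10  | pair
7. ld @i11  | tail

CYCLES = 8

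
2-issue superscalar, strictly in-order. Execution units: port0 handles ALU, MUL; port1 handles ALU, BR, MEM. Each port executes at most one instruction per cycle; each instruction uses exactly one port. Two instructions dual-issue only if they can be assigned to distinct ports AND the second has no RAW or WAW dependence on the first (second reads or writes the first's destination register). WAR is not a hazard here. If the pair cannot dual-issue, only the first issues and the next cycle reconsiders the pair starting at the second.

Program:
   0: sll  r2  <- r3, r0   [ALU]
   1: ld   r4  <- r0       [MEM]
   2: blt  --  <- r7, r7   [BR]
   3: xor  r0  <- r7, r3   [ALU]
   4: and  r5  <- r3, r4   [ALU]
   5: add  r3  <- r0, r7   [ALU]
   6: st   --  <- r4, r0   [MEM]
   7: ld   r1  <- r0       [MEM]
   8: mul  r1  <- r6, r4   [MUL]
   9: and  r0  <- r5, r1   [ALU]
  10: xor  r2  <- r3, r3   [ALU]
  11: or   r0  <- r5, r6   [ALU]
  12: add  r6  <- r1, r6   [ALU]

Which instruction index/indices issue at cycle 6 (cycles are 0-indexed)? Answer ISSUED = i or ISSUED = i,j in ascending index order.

ISSUED = 9,10

0. sll.ALU ld.MEM @i0&i1  | 2-wide
1. blt.BR xor.ALU @i2&i3  | 2-wide
2. and.ALU add.ALU @i4&i5  | 2-wide
3. st.MEM @i6  | no-port MEM/MEM
4. ld.MEM @i7  | WAW r1
5. mul.MUL @i8  | RAW r1
6. and.ALU xor.ALU @i9&i10  | 2-wide
7. or.ALU add.ALU @i11&i12  | 2-wide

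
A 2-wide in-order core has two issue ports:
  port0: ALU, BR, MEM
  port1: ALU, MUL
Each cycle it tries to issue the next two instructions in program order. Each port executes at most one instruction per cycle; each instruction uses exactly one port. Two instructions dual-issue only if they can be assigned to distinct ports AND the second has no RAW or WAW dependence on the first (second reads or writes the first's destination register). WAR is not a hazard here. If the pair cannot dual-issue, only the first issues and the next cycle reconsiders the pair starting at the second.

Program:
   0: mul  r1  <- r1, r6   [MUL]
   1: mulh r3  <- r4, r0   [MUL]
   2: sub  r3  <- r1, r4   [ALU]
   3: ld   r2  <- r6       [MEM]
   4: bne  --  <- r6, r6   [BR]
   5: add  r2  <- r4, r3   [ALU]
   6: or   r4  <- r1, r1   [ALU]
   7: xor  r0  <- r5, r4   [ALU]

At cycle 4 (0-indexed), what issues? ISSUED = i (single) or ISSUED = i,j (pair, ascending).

  cy0 -> i0 (mul) no-port MUL/MUL
  cy1 -> i1 (mulh) WAW r3
  cy2 -> i2,i3 (sub;ld) 2-wide
  cy3 -> i4,i5 (bne;add) 2-wide
  cy4 -> i6 (or) RAW r4
  cy5 -> i7 (xor) tail

ISSUED = 6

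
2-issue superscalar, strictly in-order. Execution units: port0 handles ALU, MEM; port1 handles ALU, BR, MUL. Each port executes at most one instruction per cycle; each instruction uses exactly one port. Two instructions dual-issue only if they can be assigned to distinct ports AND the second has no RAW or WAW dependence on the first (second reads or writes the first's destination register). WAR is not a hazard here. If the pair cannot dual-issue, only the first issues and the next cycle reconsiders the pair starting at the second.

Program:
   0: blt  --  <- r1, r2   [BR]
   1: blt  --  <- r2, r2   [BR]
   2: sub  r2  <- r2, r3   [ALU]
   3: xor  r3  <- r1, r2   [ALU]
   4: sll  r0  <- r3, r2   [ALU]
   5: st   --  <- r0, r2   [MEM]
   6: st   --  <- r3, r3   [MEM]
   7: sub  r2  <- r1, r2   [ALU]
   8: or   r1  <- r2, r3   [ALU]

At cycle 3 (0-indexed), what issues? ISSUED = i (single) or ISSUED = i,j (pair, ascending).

ISSUED = 4

  cy0 -> i0 (blt) no-port BR/BR
  cy1 -> i1+i2 (blt;sub) pair
  cy2 -> i3 (xor) RAW r3
  cy3 -> i4 (sll) RAW r0
  cy4 -> i5 (st) no-port MEM/MEM
  cy5 -> i6+i7 (st;sub) pair
  cy6 -> i8 (or) tail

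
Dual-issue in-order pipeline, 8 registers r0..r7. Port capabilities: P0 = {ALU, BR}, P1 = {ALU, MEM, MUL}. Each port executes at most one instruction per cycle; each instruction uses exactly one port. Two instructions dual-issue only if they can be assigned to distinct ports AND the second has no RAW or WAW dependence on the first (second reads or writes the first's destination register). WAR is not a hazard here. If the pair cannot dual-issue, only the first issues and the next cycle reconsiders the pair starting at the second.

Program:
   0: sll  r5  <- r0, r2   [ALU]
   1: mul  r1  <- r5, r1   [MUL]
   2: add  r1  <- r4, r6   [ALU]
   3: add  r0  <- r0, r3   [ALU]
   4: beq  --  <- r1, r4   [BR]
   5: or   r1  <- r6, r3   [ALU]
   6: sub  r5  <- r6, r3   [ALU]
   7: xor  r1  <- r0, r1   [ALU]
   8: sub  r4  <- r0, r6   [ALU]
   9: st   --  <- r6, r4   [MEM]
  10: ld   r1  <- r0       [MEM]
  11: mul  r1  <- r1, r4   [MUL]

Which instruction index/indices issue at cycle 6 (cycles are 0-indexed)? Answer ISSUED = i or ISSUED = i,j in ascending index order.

ISSUED = 9

c0: i0 sll.ALU  RAW r5
c1: i1 mul.MUL  WAW r1
c2: i2,i3 add.ALU+add.ALU  2-wide
c3: i4,i5 beq.BR+or.ALU  2-wide
c4: i6,i7 sub.ALU+xor.ALU  2-wide
c5: i8 sub.ALU  RAW r4
c6: i9 st.MEM  no-port MEM/MEM
c7: i10 ld.MEM  no-port MEM/MUL
c8: i11 mul.MUL  tail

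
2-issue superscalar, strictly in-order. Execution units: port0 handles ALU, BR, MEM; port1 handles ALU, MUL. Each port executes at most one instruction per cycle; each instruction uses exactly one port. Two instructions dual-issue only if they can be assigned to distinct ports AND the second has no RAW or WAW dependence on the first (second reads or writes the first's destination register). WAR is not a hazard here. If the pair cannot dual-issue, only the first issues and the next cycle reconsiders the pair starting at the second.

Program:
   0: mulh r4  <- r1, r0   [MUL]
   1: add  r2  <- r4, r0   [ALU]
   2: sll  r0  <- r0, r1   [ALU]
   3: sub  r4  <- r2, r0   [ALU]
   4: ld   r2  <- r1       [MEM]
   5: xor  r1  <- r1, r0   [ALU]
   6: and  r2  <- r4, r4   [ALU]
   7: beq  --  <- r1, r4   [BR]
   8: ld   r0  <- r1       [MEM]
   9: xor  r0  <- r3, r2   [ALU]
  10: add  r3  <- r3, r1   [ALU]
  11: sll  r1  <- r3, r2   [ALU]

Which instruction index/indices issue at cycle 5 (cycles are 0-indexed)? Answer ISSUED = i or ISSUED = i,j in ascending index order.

[0] i0  mulh.MUL  -- RAW r4
[1] i1&i2  add.ALU;sll.ALU  -- pair
[2] i3&i4  sub.ALU;ld.MEM  -- pair
[3] i5&i6  xor.ALU;and.ALU  -- pair
[4] i7  beq.BR  -- no-port BR/MEM
[5] i8  ld.MEM  -- WAW r0
[6] i9&i10  xor.ALU;add.ALU  -- pair
[7] i11  sll.ALU  -- tail

ISSUED = 8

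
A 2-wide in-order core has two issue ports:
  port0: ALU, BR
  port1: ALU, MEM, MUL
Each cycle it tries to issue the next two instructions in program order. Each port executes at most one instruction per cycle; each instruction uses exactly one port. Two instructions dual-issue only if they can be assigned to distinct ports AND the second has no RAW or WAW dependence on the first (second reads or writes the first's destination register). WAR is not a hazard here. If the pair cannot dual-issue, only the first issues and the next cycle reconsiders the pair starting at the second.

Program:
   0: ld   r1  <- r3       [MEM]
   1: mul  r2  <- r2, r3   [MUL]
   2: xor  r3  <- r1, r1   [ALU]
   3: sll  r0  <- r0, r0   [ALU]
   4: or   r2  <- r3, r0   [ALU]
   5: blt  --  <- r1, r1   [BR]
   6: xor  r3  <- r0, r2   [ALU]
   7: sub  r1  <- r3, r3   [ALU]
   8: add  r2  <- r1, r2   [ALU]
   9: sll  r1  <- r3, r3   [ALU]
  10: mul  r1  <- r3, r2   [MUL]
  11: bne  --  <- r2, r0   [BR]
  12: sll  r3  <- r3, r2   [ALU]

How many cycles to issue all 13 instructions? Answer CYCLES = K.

CYCLES = 9

c0: i0 ld  no-port MEM/MUL
c1: i1,i2 mul xor  dual
c2: i3 sll  RAW r0
c3: i4,i5 or blt  dual
c4: i6 xor  RAW r3
c5: i7 sub  RAW r1
c6: i8,i9 add sll  dual
c7: i10,i11 mul bne  dual
c8: i12 sll  tail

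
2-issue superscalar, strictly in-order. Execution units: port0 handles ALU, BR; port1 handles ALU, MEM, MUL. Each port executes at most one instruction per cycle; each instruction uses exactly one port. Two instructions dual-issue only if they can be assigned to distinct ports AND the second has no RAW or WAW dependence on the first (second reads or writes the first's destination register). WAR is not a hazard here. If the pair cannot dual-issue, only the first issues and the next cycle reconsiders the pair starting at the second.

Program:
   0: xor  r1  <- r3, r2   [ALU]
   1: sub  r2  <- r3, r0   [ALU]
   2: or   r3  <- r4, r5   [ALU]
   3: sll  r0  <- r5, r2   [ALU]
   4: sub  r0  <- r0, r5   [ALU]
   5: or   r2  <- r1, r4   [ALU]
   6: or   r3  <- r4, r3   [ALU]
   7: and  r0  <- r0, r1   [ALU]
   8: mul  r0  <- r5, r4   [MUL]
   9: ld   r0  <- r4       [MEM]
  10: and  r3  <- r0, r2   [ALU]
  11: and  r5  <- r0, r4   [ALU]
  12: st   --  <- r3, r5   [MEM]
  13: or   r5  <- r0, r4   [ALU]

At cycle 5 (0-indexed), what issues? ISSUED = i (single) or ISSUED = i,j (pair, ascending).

ISSUED = 9

[0] i0&i1  xor+sub  -- dual
[1] i2&i3  or+sll  -- dual
[2] i4&i5  sub+or  -- dual
[3] i6&i7  or+and  -- dual
[4] i8  mul  -- no-port MUL/MEM
[5] i9  ld  -- RAW r0
[6] i10&i11  and+and  -- dual
[7] i12&i13  st+or  -- dual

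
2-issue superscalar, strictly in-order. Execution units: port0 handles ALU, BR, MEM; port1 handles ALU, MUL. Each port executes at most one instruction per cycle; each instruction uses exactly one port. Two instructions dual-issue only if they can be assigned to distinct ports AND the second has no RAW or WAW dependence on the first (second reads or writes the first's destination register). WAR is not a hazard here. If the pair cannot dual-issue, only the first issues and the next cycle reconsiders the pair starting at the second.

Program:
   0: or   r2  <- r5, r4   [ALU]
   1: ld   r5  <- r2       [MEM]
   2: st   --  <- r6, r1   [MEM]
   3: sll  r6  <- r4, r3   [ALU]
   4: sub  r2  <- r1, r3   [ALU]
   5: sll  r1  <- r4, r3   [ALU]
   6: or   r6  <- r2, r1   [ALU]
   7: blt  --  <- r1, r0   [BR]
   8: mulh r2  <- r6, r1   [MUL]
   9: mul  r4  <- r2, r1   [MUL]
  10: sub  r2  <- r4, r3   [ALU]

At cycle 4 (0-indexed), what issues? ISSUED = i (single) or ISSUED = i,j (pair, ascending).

  cy0 -> i0 (or.ALU) RAW r2
  cy1 -> i1 (ld.MEM) no-port MEM/MEM
  cy2 -> i2+i3 (st.MEM;sll.ALU) pair
  cy3 -> i4+i5 (sub.ALU;sll.ALU) pair
  cy4 -> i6+i7 (or.ALU;blt.BR) pair
  cy5 -> i8 (mulh.MUL) no-port MUL/MUL
  cy6 -> i9 (mul.MUL) RAW r4
  cy7 -> i10 (sub.ALU) tail

ISSUED = 6,7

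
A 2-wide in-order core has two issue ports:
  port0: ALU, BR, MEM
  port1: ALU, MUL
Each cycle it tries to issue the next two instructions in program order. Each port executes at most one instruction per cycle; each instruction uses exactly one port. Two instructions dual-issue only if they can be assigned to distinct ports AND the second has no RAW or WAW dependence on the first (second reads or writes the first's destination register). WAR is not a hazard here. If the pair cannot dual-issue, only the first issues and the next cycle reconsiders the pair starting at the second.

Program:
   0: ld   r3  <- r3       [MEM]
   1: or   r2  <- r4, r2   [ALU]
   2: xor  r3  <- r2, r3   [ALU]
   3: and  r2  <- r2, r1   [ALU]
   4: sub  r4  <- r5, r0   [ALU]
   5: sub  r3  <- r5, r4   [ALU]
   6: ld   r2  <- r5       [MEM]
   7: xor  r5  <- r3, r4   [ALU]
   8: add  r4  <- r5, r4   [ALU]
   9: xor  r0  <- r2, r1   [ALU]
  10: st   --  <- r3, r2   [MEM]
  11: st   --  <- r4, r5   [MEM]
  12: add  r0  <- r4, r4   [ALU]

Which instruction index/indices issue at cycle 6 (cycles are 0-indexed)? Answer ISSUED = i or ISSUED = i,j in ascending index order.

[0] i0+i1  ld.MEM or.ALU  -- dual
[1] i2+i3  xor.ALU and.ALU  -- dual
[2] i4  sub.ALU  -- RAW r4
[3] i5+i6  sub.ALU ld.MEM  -- dual
[4] i7  xor.ALU  -- RAW r5
[5] i8+i9  add.ALU xor.ALU  -- dual
[6] i10  st.MEM  -- no-port MEM/MEM
[7] i11+i12  st.MEM add.ALU  -- dual

ISSUED = 10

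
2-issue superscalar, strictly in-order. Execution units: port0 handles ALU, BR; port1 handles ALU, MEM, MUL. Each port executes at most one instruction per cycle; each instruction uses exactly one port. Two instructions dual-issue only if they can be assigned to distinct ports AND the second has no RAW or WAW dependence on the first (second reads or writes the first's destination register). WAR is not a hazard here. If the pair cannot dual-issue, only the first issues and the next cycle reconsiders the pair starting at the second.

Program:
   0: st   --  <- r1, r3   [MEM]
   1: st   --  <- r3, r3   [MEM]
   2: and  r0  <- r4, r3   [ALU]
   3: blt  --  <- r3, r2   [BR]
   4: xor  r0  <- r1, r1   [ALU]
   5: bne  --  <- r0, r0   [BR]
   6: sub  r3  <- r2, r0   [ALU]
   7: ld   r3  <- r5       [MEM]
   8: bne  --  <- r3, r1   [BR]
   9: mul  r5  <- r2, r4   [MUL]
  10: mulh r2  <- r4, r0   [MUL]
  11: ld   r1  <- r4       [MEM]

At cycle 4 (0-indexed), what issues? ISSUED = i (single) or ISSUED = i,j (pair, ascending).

#0 head=0: st i0 no-port MEM/MEM
#1 head=1: st+and i1,i2 pair
#2 head=3: blt+xor i3,i4 pair
#3 head=5: bne+sub i5,i6 pair
#4 head=7: ld i7 RAW r3
#5 head=8: bne+mul i8,i9 pair
#6 head=10: mulh i10 no-port MUL/MEM
#7 head=11: ld i11 tail

ISSUED = 7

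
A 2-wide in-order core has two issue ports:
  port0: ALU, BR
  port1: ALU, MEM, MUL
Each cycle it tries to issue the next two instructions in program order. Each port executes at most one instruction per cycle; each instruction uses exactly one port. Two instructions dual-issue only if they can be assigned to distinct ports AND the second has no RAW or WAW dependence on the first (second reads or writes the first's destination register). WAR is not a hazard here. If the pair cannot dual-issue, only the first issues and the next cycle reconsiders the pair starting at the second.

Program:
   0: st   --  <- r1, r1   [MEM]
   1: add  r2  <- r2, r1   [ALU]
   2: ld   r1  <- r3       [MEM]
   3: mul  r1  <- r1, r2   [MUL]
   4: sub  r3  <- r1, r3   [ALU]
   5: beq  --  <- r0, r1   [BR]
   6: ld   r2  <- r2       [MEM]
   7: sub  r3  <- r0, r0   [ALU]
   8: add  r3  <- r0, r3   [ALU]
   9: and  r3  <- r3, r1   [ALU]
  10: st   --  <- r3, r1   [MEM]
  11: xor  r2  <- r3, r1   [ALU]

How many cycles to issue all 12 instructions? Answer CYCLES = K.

#0 head=0: st/add i0+i1 pair
#1 head=2: ld i2 no-port MEM/MUL
#2 head=3: mul i3 RAW r1
#3 head=4: sub/beq i4+i5 pair
#4 head=6: ld/sub i6+i7 pair
#5 head=8: add i8 RAW+WAW r3
#6 head=9: and i9 RAW r3
#7 head=10: st/xor i10+i11 pair

CYCLES = 8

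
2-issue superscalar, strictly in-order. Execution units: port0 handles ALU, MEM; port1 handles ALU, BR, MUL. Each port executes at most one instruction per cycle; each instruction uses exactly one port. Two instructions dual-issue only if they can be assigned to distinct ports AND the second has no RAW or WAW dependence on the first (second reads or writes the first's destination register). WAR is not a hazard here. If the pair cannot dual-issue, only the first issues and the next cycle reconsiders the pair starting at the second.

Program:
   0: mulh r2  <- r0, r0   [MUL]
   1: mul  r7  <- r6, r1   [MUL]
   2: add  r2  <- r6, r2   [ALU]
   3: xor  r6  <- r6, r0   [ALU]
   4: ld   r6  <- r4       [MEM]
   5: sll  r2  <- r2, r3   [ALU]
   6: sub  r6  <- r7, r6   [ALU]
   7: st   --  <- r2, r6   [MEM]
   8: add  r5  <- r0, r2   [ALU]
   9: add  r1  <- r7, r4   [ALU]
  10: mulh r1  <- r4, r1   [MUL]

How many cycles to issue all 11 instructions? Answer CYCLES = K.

CYCLES = 8

0. mulh.MUL @i0  | no-port MUL/MUL
1. mul.MUL/add.ALU @i1/i2  | dual
2. xor.ALU @i3  | WAW r6
3. ld.MEM/sll.ALU @i4/i5  | dual
4. sub.ALU @i6  | RAW r6
5. st.MEM/add.ALU @i7/i8  | dual
6. add.ALU @i9  | RAW+WAW r1
7. mulh.MUL @i10  | tail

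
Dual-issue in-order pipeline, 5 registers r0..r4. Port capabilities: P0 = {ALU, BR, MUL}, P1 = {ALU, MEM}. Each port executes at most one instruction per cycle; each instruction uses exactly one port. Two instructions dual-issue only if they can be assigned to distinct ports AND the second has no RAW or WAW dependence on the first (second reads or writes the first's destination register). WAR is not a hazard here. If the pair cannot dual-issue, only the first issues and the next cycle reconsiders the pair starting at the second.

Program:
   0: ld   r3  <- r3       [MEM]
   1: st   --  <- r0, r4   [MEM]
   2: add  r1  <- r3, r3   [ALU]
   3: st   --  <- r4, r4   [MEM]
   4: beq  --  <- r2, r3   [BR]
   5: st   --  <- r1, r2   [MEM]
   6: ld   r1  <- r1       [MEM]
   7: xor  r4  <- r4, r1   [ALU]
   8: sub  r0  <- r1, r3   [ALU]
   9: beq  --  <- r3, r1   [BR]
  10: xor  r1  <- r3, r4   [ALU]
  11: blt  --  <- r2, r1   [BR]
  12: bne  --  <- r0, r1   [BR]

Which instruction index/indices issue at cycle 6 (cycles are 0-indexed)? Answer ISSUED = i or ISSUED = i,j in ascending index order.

ISSUED = 9,10

  cy0 -> i0 (ld.MEM) no-port MEM/MEM
  cy1 -> i1/i2 (st.MEM/add.ALU) 2-wide
  cy2 -> i3/i4 (st.MEM/beq.BR) 2-wide
  cy3 -> i5 (st.MEM) no-port MEM/MEM
  cy4 -> i6 (ld.MEM) RAW r1
  cy5 -> i7/i8 (xor.ALU/sub.ALU) 2-wide
  cy6 -> i9/i10 (beq.BR/xor.ALU) 2-wide
  cy7 -> i11 (blt.BR) no-port BR/BR
  cy8 -> i12 (bne.BR) tail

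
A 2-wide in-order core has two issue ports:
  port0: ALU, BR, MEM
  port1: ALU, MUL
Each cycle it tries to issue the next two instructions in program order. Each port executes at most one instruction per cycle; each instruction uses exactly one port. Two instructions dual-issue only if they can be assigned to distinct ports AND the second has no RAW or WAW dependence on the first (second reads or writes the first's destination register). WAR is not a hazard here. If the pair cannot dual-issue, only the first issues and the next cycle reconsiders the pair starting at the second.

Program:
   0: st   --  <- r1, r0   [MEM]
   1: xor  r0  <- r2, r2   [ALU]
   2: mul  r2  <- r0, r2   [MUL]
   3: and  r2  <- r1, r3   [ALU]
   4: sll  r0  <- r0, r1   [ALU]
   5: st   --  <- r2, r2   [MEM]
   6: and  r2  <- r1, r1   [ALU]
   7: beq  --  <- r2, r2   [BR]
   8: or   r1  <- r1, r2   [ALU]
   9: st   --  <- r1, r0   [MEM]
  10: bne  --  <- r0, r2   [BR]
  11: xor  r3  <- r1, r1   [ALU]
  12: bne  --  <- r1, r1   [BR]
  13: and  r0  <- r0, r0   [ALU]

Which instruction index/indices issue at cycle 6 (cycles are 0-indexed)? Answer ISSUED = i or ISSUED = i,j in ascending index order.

c0: i0/i1 st xor  2-wide
c1: i2 mul  WAW r2
c2: i3/i4 and sll  2-wide
c3: i5/i6 st and  2-wide
c4: i7/i8 beq or  2-wide
c5: i9 st  no-port MEM/BR
c6: i10/i11 bne xor  2-wide
c7: i12/i13 bne and  2-wide

ISSUED = 10,11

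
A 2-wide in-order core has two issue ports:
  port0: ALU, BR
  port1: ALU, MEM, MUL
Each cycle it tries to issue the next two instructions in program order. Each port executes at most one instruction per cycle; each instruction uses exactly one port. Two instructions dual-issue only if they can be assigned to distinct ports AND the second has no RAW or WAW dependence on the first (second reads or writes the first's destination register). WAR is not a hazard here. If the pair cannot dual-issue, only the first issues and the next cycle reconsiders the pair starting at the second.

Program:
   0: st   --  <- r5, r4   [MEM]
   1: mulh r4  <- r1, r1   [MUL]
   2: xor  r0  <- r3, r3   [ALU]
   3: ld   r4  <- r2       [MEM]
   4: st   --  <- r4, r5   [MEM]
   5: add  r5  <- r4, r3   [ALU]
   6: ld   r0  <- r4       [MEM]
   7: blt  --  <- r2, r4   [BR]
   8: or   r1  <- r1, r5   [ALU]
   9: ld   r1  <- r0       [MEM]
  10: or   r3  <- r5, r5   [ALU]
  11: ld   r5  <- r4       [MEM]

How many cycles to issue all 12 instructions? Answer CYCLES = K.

t=0 i0:st.MEM ; no-port MEM/MUL
t=1 i1&i2:mulh.MUL+xor.ALU ; dual
t=2 i3:ld.MEM ; no-port MEM/MEM
t=3 i4&i5:st.MEM+add.ALU ; dual
t=4 i6&i7:ld.MEM+blt.BR ; dual
t=5 i8:or.ALU ; WAW r1
t=6 i9&i10:ld.MEM+or.ALU ; dual
t=7 i11:ld.MEM ; tail

CYCLES = 8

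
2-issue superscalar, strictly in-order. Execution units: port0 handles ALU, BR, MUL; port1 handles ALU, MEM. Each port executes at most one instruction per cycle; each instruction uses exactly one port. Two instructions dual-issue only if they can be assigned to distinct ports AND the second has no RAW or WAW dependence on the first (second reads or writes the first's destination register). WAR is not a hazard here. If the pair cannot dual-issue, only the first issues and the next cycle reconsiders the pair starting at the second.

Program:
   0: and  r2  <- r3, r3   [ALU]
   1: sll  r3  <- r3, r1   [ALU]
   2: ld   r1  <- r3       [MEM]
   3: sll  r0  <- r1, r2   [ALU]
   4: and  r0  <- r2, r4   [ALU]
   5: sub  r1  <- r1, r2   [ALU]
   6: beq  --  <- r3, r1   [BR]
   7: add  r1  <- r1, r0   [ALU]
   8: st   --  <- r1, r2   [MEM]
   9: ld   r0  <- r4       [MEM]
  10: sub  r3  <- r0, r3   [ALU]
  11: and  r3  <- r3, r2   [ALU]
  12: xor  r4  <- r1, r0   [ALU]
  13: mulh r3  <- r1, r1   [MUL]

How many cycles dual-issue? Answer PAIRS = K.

PAIRS = 4

  cy0 -> i0&i1 (and.ALU+sll.ALU) 2-wide
  cy1 -> i2 (ld.MEM) RAW r1
  cy2 -> i3 (sll.ALU) WAW r0
  cy3 -> i4&i5 (and.ALU+sub.ALU) 2-wide
  cy4 -> i6&i7 (beq.BR+add.ALU) 2-wide
  cy5 -> i8 (st.MEM) no-port MEM/MEM
  cy6 -> i9 (ld.MEM) RAW r0
  cy7 -> i10 (sub.ALU) RAW+WAW r3
  cy8 -> i11&i12 (and.ALU+xor.ALU) 2-wide
  cy9 -> i13 (mulh.MUL) tail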